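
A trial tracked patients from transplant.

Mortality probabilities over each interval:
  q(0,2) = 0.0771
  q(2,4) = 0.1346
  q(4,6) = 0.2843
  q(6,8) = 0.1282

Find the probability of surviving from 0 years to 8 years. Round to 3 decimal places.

Survival from 0 to 8 is the product of surviving each interval: (1 − 0.0771) × (1 − 0.1346) × (1 − 0.2843) × (1 − 0.1282).
= 0.9229 × 0.8654 × 0.7157 × 0.8718 = 0.498333.

0.498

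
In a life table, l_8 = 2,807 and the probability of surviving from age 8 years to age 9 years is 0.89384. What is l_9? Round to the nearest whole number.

2509

l_9 = l_8 × p = 2,807 × 0.89384 = 2509.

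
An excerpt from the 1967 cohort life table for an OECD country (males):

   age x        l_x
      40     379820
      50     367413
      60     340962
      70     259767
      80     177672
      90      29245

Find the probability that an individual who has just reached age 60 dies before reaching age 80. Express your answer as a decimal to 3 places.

P(die before 80 | alive at 60) = 1 − l_80/l_60 = 1 − 177672/340962 = (163290)/340962 = 0.478910.

0.479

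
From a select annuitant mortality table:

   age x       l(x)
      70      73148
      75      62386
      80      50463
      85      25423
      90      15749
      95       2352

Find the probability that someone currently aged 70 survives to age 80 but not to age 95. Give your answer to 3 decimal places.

0.658

This is the probability of reaching 80 but not 95, conditional on being alive at 70: (l(80) − l(95)) / l(70).
= (50463 − 2352) / 73148 = 48111 / 73148 = 0.657721.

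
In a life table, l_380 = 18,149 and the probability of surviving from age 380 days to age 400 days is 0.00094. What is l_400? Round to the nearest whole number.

17

l_400 = l_380 × p = 18,149 × 0.00094 = 17.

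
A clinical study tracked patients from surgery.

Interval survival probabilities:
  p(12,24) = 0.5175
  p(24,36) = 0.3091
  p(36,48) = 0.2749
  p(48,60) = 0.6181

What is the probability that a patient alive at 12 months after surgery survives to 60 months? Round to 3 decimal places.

The overall survival probability is 0.5175 × 0.3091 × 0.2749 × 0.6181.
= 0.027180.

0.027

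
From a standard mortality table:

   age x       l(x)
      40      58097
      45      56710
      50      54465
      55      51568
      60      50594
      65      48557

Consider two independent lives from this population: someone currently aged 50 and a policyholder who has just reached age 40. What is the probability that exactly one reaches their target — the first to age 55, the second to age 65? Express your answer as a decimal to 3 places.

p₁ = l(55)/l(50) = 51568/54465 = 0.946810; p₂ = l(65)/l(40) = 48557/58097 = 0.835792.
P(exactly one) = p₁(1−p₂) + (1−p₁)p₂ = 0.155474 + 0.044456 = 0.199930.

0.200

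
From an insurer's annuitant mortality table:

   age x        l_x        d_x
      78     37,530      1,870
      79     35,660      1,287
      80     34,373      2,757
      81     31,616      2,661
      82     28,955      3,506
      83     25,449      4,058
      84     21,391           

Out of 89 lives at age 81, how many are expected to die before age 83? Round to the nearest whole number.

17

The relevant probability is 1 − 25,449/31,616 = 0.195059.
Expected number = 89 × 0.195059 = 17.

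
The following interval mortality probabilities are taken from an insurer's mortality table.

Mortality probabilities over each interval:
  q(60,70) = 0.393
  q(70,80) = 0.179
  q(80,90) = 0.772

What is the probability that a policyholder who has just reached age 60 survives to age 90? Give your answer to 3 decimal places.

Chaining the interval survival probabilities: (1 − 0.393) × (1 − 0.179) × (1 − 0.772).
= 0.607 × 0.821 × 0.228 = 0.113623.

0.114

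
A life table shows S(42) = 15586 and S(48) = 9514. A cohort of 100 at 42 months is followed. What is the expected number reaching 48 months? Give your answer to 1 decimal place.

61.0

The relevant probability is 9514/15586 = 0.610420.
Expected number = 100 × 0.610420 = 61.0.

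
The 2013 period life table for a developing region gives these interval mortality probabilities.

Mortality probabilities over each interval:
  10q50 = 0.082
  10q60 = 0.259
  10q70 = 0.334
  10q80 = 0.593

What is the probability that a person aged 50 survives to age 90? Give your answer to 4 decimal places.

0.1844

The overall survival probability is (1 − 0.082) × (1 − 0.259) × (1 − 0.334) × (1 − 0.593).
= 0.918 × 0.741 × 0.666 × 0.407 = 0.184387.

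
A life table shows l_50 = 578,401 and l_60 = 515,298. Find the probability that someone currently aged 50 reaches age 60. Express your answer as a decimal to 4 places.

0.8909

The conditional survival probability is l_60/l_50 = 515,298/578,401 = 0.890901.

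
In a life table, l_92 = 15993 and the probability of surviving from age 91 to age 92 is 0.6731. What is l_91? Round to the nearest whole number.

l_91 = l_92 / p = 15993 / 0.6731 = 23760.

23760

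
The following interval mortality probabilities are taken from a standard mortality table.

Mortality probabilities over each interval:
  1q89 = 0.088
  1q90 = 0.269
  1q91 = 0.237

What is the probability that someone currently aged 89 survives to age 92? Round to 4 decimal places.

0.5087

3p89 = (1 − 0.088) × (1 − 0.269) × (1 − 0.237).
= 0.912 × 0.731 × 0.763 = 0.508671.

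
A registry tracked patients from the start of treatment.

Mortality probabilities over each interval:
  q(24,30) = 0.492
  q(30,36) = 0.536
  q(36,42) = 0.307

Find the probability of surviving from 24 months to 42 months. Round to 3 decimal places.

Survival from 24 to 42 is the product of surviving each interval: (1 − 0.492) × (1 − 0.536) × (1 − 0.307).
= 0.508 × 0.464 × 0.693 = 0.163348.

0.163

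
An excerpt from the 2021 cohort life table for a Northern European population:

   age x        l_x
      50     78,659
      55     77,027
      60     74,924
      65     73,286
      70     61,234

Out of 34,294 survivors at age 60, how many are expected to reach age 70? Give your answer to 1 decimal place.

The relevant probability is 61,234/74,924 = 0.817282.
Expected number = 34,294 × 0.817282 = 28027.9.

28027.9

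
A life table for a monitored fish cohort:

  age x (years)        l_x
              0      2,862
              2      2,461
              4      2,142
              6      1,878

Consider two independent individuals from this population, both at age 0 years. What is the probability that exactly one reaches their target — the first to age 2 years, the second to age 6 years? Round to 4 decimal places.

0.3876

p₁ = l_2/l_0 = 2,461/2,862 = 0.859888; p₂ = l_6/l_0 = 1,878/2,862 = 0.656184.
P(exactly one) = p₁(1−p₂) + (1−p₁)p₂ = 0.295643 + 0.091939 = 0.387583.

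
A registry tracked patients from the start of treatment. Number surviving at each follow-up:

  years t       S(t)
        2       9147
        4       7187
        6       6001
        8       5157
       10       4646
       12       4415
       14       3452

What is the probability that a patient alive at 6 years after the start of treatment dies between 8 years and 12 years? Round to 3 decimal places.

This is the probability of reaching 8 but not 12, conditional on being alive at 6: (S(8) − S(12)) / S(6).
= (5157 − 4415) / 6001 = 742 / 6001 = 0.123646.

0.124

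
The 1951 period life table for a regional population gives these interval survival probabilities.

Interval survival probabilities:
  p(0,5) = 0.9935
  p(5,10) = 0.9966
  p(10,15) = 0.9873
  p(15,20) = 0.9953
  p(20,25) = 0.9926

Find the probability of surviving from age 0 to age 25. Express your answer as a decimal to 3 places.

P(survive 0→25) = 0.9935 × 0.9966 × 0.9873 × 0.9953 × 0.9926.
= 0.965753.

0.966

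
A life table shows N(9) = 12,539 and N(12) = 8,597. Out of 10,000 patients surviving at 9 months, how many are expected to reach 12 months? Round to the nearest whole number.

6856

The relevant probability is 8,597/12,539 = 0.685621.
Expected number = 10,000 × 0.685621 = 6856.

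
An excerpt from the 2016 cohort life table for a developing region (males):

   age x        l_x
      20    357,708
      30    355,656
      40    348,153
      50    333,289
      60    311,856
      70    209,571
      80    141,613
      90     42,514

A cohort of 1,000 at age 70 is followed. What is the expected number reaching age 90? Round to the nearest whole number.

The relevant probability is 42,514/209,571 = 0.202862.
Expected number = 1,000 × 0.202862 = 203.

203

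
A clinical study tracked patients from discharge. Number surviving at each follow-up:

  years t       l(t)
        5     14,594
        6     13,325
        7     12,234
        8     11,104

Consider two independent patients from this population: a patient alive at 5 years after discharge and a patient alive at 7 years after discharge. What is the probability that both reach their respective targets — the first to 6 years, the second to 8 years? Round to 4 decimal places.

p₁ = l(6)/l(5) = 13,325/14,594 = 0.913046; p₂ = l(8)/l(7) = 11,104/12,234 = 0.907634.
P(both) = p₁ × p₂ = 0.913046 × 0.907634 = 0.828712.

0.8287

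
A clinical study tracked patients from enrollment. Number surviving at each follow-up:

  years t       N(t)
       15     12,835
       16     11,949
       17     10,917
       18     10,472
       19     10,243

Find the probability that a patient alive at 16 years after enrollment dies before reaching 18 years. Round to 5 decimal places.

P(die before 18 | alive at 16) = 1 − N(18)/N(16) = 1 − 10,472/11,949 = (1,477)/11,949 = 0.123609.

0.12361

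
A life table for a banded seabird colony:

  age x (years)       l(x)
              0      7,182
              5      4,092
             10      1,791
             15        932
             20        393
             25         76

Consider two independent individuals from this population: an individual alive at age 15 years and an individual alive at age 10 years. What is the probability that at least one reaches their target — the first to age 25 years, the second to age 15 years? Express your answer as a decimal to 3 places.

0.559

p₁ = l(25)/l(15) = 76/932 = 0.081545; p₂ = l(15)/l(10) = 932/1,791 = 0.520380.
P(at least one) = 1 − (1−p₁)(1−p₂) = 1 − 0.918455 × 0.479620 = 0.559491.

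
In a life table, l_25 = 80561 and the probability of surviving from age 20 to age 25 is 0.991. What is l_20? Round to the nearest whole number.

l_20 = l_25 / p = 80561 / 0.991 = 81293.

81293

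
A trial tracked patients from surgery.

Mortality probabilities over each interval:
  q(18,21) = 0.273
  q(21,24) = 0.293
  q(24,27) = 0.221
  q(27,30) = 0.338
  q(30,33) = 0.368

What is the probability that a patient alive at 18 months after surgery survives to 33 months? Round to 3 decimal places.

0.168

Chaining the interval survival probabilities: (1 − 0.273) × (1 − 0.293) × (1 − 0.221) × (1 − 0.338) × (1 − 0.368).
= 0.727 × 0.707 × 0.779 × 0.662 × 0.632 = 0.167520.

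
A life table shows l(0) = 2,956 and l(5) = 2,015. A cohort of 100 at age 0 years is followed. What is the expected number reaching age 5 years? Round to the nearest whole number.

The relevant probability is 2,015/2,956 = 0.681664.
Expected number = 100 × 0.681664 = 68.

68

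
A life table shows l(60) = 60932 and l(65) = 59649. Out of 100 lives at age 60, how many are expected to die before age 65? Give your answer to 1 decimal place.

2.1

The relevant probability is 1 − 59649/60932 = 0.021056.
Expected number = 100 × 0.021056 = 2.1.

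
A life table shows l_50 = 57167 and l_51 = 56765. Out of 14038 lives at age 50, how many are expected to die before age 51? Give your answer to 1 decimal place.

The relevant probability is 1 − 56765/57167 = 0.007032.
Expected number = 14038 × 0.007032 = 98.7.

98.7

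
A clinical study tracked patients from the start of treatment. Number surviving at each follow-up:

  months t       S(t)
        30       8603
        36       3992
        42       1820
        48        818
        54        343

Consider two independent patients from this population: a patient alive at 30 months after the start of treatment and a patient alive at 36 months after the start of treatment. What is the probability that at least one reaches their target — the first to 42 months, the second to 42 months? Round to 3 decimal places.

p₁ = S(42)/S(30) = 1820/8603 = 0.211554; p₂ = S(42)/S(36) = 1820/3992 = 0.455912.
P(at least one) = 1 − (1−p₁)(1−p₂) = 1 − 0.788446 × 0.544088 = 0.571016.

0.571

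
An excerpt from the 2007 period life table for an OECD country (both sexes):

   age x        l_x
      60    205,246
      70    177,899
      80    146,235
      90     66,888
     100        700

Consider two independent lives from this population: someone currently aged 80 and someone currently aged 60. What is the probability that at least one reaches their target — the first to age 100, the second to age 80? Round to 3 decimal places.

0.714

p₁ = l_100/l_80 = 700/146,235 = 0.004787; p₂ = l_80/l_60 = 146,235/205,246 = 0.712486.
P(at least one) = 1 − (1−p₁)(1−p₂) = 1 − 0.995213 × 0.287514 = 0.713862.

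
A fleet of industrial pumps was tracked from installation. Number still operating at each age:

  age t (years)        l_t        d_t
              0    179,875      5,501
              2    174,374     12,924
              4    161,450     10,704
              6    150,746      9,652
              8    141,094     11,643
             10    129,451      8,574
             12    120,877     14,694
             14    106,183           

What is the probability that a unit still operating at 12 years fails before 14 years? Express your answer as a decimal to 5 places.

0.12156

P(fail before 14 | operational at 12) = 1 − l_14/l_12 = 1 − 106,183/120,877 = (14,694)/120,877 = 0.121562.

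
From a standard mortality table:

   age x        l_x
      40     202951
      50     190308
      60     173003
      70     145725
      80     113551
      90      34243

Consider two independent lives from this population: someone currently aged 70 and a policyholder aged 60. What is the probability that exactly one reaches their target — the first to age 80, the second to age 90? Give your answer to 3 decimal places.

0.669

p₁ = l_80/l_70 = 113551/145725 = 0.779214; p₂ = l_90/l_60 = 34243/173003 = 0.197933.
P(exactly one) = p₁(1−p₂) + (1−p₁)p₂ = 0.624982 + 0.043701 = 0.668683.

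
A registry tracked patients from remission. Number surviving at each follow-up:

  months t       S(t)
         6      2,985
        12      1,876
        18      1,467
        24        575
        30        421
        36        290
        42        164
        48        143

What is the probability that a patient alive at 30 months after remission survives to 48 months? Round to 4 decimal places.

0.3397

The conditional survival probability is S(48)/S(30) = 143/421 = 0.339667.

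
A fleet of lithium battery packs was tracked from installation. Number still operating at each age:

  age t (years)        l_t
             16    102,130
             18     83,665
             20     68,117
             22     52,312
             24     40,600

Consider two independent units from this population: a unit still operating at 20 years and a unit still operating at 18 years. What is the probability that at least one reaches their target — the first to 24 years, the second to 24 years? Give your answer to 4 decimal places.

p₁ = l_24/l_20 = 40,600/68,117 = 0.596033; p₂ = l_24/l_18 = 40,600/83,665 = 0.485269.
P(at least one) = 1 − (1−p₁)(1−p₂) = 1 − 0.403967 × 0.514731 = 0.792066.

0.7921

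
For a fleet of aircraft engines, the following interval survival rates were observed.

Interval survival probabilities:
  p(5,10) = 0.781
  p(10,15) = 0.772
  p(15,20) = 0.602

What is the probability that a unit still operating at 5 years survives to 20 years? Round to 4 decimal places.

0.3630

Chaining the interval survival probabilities: 0.781 × 0.772 × 0.602.
= 0.362965.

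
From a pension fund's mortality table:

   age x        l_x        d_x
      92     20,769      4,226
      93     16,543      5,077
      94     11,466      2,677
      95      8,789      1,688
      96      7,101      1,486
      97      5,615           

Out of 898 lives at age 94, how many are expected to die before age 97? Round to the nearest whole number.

The relevant probability is 1 − 5,615/11,466 = 0.510291.
Expected number = 898 × 0.510291 = 458.

458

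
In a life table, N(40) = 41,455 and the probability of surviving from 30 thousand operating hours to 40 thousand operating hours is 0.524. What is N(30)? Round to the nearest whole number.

79113

N(30) = N(40) / p = 41,455 / 0.524 = 79113.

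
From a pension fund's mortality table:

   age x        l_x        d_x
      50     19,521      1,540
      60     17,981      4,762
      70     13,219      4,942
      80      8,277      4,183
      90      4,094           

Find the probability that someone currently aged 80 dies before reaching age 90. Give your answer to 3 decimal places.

0.505

P(die before 90 | alive at 80) = 1 − l_90/l_80 = 1 − 4,094/8,277 = (4,183)/8,277 = 0.505376.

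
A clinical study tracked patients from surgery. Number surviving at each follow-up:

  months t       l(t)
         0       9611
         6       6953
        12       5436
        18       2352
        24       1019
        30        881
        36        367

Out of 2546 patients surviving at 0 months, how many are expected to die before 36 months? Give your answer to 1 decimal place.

2448.8

The relevant probability is 1 − 367/9611 = 0.961815.
Expected number = 2546 × 0.961815 = 2448.8.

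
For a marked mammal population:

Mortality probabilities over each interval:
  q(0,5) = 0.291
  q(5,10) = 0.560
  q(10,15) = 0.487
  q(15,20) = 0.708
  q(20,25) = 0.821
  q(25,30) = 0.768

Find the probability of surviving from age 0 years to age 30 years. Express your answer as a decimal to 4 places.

0.0019

The overall survival probability is (1 − 0.291) × (1 − 0.560) × (1 − 0.487) × (1 − 0.708) × (1 − 0.821) × (1 − 0.768).
= 0.709 × 0.440 × 0.513 × 0.292 × 0.179 × 0.232 = 0.001941.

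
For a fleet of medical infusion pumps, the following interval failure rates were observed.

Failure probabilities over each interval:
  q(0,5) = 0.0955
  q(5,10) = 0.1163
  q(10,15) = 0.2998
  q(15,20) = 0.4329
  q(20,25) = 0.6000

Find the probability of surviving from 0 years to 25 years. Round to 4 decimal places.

0.1270

Survival from 0 to 25 is the product of surviving each interval: (1 − 0.0955) × (1 − 0.1163) × (1 − 0.2998) × (1 − 0.4329) × (1 − 0.6000).
= 0.9045 × 0.8837 × 0.7002 × 0.5671 × 0.4000 = 0.126957.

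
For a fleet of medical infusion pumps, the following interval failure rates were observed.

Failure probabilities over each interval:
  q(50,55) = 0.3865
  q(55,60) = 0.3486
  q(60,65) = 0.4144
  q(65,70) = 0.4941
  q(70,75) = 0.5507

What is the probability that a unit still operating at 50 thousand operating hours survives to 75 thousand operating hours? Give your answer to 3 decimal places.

0.053

Survival from 50 to 75 is the product of surviving each interval: (1 − 0.3865) × (1 − 0.3486) × (1 − 0.4144) × (1 − 0.4941) × (1 − 0.5507).
= 0.6135 × 0.6514 × 0.5856 × 0.5059 × 0.4493 = 0.053194.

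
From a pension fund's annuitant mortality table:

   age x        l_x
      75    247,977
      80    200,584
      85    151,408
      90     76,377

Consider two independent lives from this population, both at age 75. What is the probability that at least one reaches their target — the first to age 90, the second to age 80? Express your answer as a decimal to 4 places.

0.8677

p₁ = l_90/l_75 = 76,377/247,977 = 0.308000; p₂ = l_80/l_75 = 200,584/247,977 = 0.808881.
P(at least one) = 1 − (1−p₁)(1−p₂) = 1 − 0.692000 × 0.191119 = 0.867746.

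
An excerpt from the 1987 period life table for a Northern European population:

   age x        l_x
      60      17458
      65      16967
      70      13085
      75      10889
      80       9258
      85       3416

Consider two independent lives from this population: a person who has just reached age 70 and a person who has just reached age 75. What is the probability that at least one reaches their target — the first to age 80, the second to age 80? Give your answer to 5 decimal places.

p₁ = l_80/l_70 = 9258/13085 = 0.707528; p₂ = l_80/l_75 = 9258/10889 = 0.850216.
P(at least one) = 1 − (1−p₁)(1−p₂) = 1 − 0.292472 × 0.149784 = 0.956192.

0.95619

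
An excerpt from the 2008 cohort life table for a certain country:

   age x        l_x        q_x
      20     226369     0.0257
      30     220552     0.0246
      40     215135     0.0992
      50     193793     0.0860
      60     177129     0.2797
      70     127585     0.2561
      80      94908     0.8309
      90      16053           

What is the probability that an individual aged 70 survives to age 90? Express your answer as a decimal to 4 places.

0.1258

We want 20p70 = l_90/l_70.
The conditional survival probability is l_90/l_70 = 16053/127585 = 0.125822.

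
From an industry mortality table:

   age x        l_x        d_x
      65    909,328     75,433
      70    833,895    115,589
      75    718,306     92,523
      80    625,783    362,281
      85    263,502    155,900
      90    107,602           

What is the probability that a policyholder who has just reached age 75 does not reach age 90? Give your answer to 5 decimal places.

0.85020

P(die before 90 | alive at 75) = 1 − l_90/l_75 = 1 − 107,602/718,306 = (610,704)/718,306 = 0.850200.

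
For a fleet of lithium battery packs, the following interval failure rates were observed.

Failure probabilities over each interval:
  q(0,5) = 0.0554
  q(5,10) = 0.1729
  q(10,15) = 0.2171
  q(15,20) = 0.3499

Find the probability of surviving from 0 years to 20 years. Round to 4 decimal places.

0.3976

Chaining the interval survival probabilities: (1 − 0.0554) × (1 − 0.1729) × (1 − 0.2171) × (1 − 0.3499).
= 0.9446 × 0.8271 × 0.7829 × 0.6501 = 0.397642.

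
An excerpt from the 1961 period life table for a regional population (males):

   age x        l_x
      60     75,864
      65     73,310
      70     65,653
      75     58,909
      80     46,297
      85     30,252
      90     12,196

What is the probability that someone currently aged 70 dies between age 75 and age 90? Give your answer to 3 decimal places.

This is the probability of reaching 75 but not 90, conditional on being alive at 70: (l_75 − l_90) / l_70.
= (58,909 − 12,196) / 65,653 = 46,713 / 65,653 = 0.711514.

0.712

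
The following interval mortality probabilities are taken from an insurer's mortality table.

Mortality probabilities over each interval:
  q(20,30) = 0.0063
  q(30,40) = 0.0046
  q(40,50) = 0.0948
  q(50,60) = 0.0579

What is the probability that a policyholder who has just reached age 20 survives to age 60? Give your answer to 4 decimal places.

0.8435

Chaining the interval survival probabilities: (1 − 0.0063) × (1 − 0.0046) × (1 − 0.0948) × (1 − 0.0579).
= 0.9937 × 0.9954 × 0.9052 × 0.9421 = 0.843518.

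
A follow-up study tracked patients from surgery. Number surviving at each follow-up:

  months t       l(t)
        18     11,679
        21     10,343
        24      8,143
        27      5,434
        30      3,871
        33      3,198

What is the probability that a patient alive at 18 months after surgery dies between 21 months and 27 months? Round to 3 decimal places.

0.420

This is the probability of reaching 21 but not 27, conditional on being alive at 18: (l(21) − l(27)) / l(18).
= (10,343 − 5,434) / 11,679 = 4,909 / 11,679 = 0.420327.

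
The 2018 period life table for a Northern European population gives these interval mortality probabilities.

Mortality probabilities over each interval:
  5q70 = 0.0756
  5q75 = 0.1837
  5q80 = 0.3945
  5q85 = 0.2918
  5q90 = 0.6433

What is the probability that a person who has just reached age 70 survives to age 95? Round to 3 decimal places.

0.115

Survival from 70 to 95 is the product of surviving each interval: (1 − 0.0756) × (1 − 0.1837) × (1 − 0.3945) × (1 − 0.2918) × (1 − 0.6433).
= 0.9244 × 0.8163 × 0.6055 × 0.7082 × 0.3567 = 0.115420.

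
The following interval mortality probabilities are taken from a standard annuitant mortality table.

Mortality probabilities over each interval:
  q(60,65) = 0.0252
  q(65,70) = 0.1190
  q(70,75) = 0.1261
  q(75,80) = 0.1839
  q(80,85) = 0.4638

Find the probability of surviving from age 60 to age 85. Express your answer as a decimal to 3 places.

Survival from 60 to 85 is the product of surviving each interval: (1 − 0.0252) × (1 − 0.1190) × (1 − 0.1261) × (1 − 0.1839) × (1 − 0.4638).
= 0.9748 × 0.8810 × 0.8739 × 0.8161 × 0.5362 = 0.328415.

0.328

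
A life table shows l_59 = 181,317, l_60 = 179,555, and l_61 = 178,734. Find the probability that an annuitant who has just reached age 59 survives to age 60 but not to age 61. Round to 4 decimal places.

0.0045

We want 1|1q59 = (l_60 − l_61)/l_59.
This is the probability of reaching 60 but not 61, conditional on being alive at 59: (l_60 − l_61) / l_59.
= (179,555 − 178,734) / 181,317 = 821 / 181,317 = 0.004528.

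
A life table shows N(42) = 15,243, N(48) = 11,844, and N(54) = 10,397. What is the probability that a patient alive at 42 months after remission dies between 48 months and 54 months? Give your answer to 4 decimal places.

This is the probability of reaching 48 but not 54, conditional on being alive at 42: (N(48) − N(54)) / N(42).
= (11,844 − 10,397) / 15,243 = 1,447 / 15,243 = 0.094929.

0.0949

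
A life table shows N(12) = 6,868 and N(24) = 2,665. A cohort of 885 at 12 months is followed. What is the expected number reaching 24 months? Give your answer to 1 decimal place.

343.4

The relevant probability is 2,665/6,868 = 0.388031.
Expected number = 885 × 0.388031 = 343.4.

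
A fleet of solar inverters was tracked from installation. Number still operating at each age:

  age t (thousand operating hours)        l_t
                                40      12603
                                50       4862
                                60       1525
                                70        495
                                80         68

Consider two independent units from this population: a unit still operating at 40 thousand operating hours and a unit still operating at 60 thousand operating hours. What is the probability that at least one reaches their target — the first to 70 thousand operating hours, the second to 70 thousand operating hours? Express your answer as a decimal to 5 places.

0.35112

p₁ = l_70/l_40 = 495/12603 = 0.039276; p₂ = l_70/l_60 = 495/1525 = 0.324590.
P(at least one) = 1 − (1−p₁)(1−p₂) = 1 − 0.960724 × 0.675410 = 0.351117.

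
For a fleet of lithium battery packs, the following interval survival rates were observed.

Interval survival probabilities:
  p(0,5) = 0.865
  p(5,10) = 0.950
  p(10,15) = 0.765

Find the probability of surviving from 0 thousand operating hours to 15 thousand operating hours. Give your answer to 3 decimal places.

0.629

P(survive 0→15) = 0.865 × 0.950 × 0.765.
= 0.628639.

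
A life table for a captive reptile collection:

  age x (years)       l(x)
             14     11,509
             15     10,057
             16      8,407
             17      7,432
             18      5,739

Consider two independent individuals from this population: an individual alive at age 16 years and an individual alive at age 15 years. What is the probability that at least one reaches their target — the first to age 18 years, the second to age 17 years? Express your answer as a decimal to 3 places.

0.917

p₁ = l(18)/l(16) = 5,739/8,407 = 0.682645; p₂ = l(17)/l(15) = 7,432/10,057 = 0.738988.
P(at least one) = 1 − (1−p₁)(1−p₂) = 1 − 0.317355 × 0.261012 = 0.917167.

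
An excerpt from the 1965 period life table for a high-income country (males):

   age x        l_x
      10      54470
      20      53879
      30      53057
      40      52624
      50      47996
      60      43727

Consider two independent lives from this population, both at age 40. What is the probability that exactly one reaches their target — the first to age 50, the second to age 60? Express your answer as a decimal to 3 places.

p₁ = l_50/l_40 = 47996/52624 = 0.912055; p₂ = l_60/l_40 = 43727/52624 = 0.830933.
P(exactly one) = p₁(1−p₂) + (1−p₁)p₂ = 0.154198 + 0.073076 = 0.227275.

0.227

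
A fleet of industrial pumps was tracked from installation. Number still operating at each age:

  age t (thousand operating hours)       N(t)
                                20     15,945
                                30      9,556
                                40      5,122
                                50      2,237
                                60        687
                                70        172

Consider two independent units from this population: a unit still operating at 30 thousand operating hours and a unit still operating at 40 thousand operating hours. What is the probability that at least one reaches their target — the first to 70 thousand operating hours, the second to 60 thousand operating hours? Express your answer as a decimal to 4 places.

p₁ = N(70)/N(30) = 172/9,556 = 0.017999; p₂ = N(60)/N(40) = 687/5,122 = 0.134127.
P(at least one) = 1 − (1−p₁)(1−p₂) = 1 − 0.982001 × 0.865873 = 0.149712.

0.1497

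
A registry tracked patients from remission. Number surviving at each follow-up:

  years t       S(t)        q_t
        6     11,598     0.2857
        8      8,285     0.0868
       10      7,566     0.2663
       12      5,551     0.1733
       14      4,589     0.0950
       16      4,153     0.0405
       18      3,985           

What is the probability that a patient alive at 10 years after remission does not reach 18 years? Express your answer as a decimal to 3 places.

0.473

P(die before 18 | alive at 10) = 1 − S(18)/S(10) = 1 − 3,985/7,566 = (3,581)/7,566 = 0.473302.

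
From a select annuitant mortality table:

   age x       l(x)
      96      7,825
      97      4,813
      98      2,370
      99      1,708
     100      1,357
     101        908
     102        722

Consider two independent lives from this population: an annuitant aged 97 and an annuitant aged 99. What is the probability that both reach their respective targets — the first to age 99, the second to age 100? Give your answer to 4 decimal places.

0.2819

p₁ = l(99)/l(97) = 1,708/4,813 = 0.354872; p₂ = l(100)/l(99) = 1,357/1,708 = 0.794496.
P(both) = p₁ × p₂ = 0.354872 × 0.794496 = 0.281944.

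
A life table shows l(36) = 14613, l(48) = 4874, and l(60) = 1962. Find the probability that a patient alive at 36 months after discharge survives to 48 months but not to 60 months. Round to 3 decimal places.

0.199

This is the probability of reaching 48 but not 60, conditional on being alive at 36: (l(48) − l(60)) / l(36).
= (4874 − 1962) / 14613 = 2912 / 14613 = 0.199275.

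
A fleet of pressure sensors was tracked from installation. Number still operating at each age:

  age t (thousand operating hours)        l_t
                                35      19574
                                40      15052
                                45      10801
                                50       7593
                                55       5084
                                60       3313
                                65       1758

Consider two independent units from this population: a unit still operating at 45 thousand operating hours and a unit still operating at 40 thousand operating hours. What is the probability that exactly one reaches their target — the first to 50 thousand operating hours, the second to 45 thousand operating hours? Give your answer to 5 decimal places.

0.41167

p₁ = l_50/l_45 = 7593/10801 = 0.702990; p₂ = l_45/l_40 = 10801/15052 = 0.717579.
P(exactly one) = p₁(1−p₂) + (1−p₁)p₂ = 0.198539 + 0.213128 = 0.411667.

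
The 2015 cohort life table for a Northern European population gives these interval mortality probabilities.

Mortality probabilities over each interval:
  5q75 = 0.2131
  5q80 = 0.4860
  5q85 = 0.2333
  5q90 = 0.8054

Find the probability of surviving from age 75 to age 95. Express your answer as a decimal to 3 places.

0.060

The overall survival probability is (1 − 0.2131) × (1 − 0.4860) × (1 − 0.2333) × (1 − 0.8054).
= 0.7869 × 0.5140 × 0.7667 × 0.1946 = 0.060346.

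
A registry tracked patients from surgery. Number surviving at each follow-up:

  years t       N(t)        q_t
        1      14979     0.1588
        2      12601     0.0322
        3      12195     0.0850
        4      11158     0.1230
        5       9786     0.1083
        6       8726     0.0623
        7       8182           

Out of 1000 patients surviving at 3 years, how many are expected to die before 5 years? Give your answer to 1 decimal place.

The relevant probability is 1 − 9786/12195 = 0.197540.
Expected number = 1000 × 0.197540 = 197.5.

197.5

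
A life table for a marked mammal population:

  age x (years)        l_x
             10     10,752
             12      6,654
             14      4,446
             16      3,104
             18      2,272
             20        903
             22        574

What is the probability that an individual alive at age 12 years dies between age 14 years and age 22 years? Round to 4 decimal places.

0.5819

This is the probability of reaching 14 but not 22, conditional on being alive at 12: (l_14 − l_22) / l_12.
= (4,446 − 574) / 6,654 = 3,872 / 6,654 = 0.581906.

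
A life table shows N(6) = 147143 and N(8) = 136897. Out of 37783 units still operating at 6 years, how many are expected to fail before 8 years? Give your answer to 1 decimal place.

The relevant probability is 1 − 136897/147143 = 0.069633.
Expected number = 37783 × 0.069633 = 2630.9.

2630.9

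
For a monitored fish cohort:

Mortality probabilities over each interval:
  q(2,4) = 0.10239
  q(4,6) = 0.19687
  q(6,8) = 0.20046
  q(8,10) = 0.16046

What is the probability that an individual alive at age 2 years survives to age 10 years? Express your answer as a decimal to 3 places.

Chaining the interval survival probabilities: (1 − 0.10239) × (1 − 0.19687) × (1 − 0.20046) × (1 − 0.16046).
= 0.89761 × 0.80313 × 0.79954 × 0.83954 = 0.483899.

0.484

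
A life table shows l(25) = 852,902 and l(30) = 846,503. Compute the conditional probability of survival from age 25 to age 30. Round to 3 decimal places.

The conditional survival probability is l(30)/l(25) = 846,503/852,902 = 0.992497.

0.992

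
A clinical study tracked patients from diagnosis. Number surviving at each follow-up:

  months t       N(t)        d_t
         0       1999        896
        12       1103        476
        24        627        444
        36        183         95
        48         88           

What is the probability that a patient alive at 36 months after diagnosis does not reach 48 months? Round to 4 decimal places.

0.5191

P(die before 48 | alive at 36) = 1 − N(48)/N(36) = 1 − 88/183 = (95)/183 = 0.519126.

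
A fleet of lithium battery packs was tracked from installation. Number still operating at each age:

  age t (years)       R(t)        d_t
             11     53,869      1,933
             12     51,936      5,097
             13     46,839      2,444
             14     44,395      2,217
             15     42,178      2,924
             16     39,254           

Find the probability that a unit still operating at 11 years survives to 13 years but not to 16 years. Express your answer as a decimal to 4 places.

This is the probability of reaching 13 but not 16, conditional on being operational at 11: (R(13) − R(16)) / R(11).
= (46,839 − 39,254) / 53,869 = 7,585 / 53,869 = 0.140805.

0.1408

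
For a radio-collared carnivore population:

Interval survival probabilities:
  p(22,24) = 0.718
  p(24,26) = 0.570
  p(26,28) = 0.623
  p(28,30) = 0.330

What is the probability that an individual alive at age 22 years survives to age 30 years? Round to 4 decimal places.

Chaining the interval survival probabilities: 0.718 × 0.570 × 0.623 × 0.330.
= 0.084140.

0.0841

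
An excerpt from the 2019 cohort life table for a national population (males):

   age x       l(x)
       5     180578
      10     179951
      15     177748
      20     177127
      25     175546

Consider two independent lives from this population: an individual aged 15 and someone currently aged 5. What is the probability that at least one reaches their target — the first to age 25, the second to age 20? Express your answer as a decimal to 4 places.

p₁ = l(25)/l(15) = 175546/177748 = 0.987612; p₂ = l(20)/l(5) = 177127/180578 = 0.980889.
P(at least one) = 1 − (1−p₁)(1−p₂) = 1 − 0.012388 × 0.019111 = 0.999763.

0.9998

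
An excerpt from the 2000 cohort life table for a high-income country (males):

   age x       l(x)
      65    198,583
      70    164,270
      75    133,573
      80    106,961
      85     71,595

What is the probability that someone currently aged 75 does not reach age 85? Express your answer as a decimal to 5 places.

0.46400

P(die before 85 | alive at 75) = 1 − l(85)/l(75) = 1 − 71,595/133,573 = (61,978)/133,573 = 0.464001.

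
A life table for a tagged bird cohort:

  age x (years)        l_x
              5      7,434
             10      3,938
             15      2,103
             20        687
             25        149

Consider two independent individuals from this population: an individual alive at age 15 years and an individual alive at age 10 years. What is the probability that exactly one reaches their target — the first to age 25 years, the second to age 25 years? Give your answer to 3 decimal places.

p₁ = l_25/l_15 = 149/2,103 = 0.070851; p₂ = l_25/l_10 = 149/3,938 = 0.037836.
P(exactly one) = p₁(1−p₂) + (1−p₁)p₂ = 0.068170 + 0.035155 = 0.103326.

0.103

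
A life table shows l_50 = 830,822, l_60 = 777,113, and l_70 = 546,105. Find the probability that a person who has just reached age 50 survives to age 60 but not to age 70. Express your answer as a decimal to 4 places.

We want 10|10q50 = (l_60 − l_70)/l_50.
This is the probability of reaching 60 but not 70, conditional on being alive at 50: (l_60 − l_70) / l_50.
= (777,113 − 546,105) / 830,822 = 231,008 / 830,822 = 0.278048.

0.2780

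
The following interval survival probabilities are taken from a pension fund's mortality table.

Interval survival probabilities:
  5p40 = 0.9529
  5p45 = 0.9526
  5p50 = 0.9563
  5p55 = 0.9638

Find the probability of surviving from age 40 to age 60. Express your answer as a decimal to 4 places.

0.8366

The overall survival probability is 0.9529 × 0.9526 × 0.9563 × 0.9638.
= 0.836641.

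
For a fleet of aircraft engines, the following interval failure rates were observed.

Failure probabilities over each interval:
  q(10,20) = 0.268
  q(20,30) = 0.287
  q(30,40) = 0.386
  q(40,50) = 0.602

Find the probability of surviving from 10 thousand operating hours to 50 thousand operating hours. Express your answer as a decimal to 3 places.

0.128

Chaining the interval survival probabilities: (1 − 0.268) × (1 − 0.287) × (1 − 0.386) × (1 − 0.602).
= 0.732 × 0.713 × 0.614 × 0.398 = 0.127542.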